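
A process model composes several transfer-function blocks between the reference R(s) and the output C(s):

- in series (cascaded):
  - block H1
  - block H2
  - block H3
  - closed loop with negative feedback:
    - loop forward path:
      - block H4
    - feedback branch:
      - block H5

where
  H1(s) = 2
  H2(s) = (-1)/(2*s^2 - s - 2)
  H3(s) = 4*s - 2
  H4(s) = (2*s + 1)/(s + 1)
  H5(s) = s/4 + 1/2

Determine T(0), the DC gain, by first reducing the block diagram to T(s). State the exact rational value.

Step 1. feedback reduction of H4, H5; result (8*s + 4)/(2*s^2 + 9*s + 6)
Step 2. multiply H1, H2, H3, [H4/(1+H4*H5)] (series); result (16 - 64*s^2)/(4*s^4 + 16*s^3 - s^2 - 24*s - 12)
DC gain: substitute s = 0 into T(s) from step 2: T(0) = 16/(-12) = -4/3.

Answer: -4/3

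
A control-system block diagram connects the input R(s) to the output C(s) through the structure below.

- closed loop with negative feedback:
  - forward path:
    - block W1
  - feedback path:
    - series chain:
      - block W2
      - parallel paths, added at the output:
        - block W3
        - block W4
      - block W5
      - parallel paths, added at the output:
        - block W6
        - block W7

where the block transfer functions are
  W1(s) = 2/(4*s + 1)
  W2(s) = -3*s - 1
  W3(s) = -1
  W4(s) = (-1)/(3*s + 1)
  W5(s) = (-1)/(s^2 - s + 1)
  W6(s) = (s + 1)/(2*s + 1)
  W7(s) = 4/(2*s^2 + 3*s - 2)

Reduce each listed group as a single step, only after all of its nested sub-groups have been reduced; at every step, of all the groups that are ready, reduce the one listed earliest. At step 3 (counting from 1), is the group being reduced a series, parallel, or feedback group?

[1] add W3, W4 (parallel)
[2] sum the parallel branches W6, W7
[3] reduce the series chain W2, (W3+W4), W5, (W6+W7)
[4] reduce the feedback loop with forward W1 and return (W2*(W3+W4)*W5*(W6+W7))
Step 3 collapses a series group.

Answer: series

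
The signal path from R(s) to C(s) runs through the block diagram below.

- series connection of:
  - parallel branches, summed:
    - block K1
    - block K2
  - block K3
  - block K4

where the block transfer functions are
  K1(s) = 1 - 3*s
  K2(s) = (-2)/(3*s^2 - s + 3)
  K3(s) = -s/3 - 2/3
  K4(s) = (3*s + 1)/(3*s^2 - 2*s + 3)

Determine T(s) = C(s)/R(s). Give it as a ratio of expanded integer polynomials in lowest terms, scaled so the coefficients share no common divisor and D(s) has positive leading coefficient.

Answer: (27*s^5 + 45*s^4 + 6*s^3 + 55*s^2 + 13*s - 2)/(27*s^4 - 27*s^3 + 60*s^2 - 27*s + 27)

Working:
Step 1: reduce the parallel group K1, K2; result (-9*s^3 + 6*s^2 - 10*s + 1)/(3*s^2 - s + 3)
Step 2: reduce the series chain (K1+K2), K3, K4, giving the overall T(s)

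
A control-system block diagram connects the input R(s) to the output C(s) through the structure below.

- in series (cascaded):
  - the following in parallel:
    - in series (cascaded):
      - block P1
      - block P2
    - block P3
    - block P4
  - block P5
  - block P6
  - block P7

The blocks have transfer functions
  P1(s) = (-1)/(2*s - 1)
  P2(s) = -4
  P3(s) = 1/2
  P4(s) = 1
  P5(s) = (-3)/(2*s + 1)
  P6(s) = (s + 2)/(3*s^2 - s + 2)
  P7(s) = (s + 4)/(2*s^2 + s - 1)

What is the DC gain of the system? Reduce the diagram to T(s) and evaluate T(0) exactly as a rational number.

First reduce the diagram to T(s).

1. combine P1, P2 in series: 4/(2*s - 1)
2. parallel reduction of (P1*P2), P3, P4: (6*s + 5)/(4*s - 2)
3. cascade ((P1*P2)+P3+P4), P5, P6, P7: (-18*s^3 - 123*s^2 - 234*s - 120)/(48*s^6 + 8*s^5 - 12*s^4 + 22*s^3 - 16*s^2 - 6*s + 4)
Evaluating the step-3 result (the overall T(s)) at s = 0 gives T(0) = -120/4 = -30.

Answer: -30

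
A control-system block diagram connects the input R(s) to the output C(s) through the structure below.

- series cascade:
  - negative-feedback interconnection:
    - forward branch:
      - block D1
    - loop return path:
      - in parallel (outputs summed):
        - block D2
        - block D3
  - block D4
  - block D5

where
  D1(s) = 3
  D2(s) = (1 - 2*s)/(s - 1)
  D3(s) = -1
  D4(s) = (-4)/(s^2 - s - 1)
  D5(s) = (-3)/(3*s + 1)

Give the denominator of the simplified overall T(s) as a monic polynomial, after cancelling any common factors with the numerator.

Step 1. add D2, D3 (parallel); result (2 - 3*s)/(s - 1)
Step 2. reduce the feedback loop with forward D1 and return (D2+D3); result (3 - 3*s)/(8*s - 5)
Step 3. series reduction of [D1/(1+D1*(D2+D3))], D4, D5; result (36 - 36*s)/(24*s^4 - 31*s^3 - 22*s^2 + 12*s + 5)
No further cancellation is possible in the step-3 result, so that is T(s). Its denominator becomes monic after dividing by the leading coefficient 24.

Answer: s^4 - 31*s^3/24 - 11*s^2/12 + s/2 + 5/24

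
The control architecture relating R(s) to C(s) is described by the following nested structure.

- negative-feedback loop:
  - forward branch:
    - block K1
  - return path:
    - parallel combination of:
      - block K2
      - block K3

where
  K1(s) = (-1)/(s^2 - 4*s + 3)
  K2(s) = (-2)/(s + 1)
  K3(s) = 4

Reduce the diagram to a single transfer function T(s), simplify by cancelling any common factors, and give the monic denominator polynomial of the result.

First reduce the diagram to T(s).

(1) sum the parallel branches K2, K3; result (4*s + 2)/(s + 1)
(2) collapse the loop (K1 forward, (K2+K3) return); result (-s - 1)/(s^3 - 3*s^2 - 5*s + 1)
The result of step 2 is T(s) in lowest terms. Its denominator already has leading coefficient 1, so it is monic as it stands.

Answer: s^3 - 3*s^2 - 5*s + 1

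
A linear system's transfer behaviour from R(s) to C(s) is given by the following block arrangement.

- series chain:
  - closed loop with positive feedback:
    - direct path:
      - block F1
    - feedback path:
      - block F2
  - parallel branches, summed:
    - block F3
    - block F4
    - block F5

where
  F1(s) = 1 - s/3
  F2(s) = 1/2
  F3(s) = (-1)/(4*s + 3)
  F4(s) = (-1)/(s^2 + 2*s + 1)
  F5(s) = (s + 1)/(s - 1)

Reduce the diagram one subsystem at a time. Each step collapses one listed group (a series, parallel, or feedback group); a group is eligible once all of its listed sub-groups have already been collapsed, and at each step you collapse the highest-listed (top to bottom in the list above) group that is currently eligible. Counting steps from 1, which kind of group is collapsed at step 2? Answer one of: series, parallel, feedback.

Answer: parallel

Working:
(1) feedback reduction of F1, F2
(2) reduce the parallel group F3, F4, F5
(3) multiply [F1/(1-F1*F2)], (F3+F4+F5) (series)
Step 2: parallel.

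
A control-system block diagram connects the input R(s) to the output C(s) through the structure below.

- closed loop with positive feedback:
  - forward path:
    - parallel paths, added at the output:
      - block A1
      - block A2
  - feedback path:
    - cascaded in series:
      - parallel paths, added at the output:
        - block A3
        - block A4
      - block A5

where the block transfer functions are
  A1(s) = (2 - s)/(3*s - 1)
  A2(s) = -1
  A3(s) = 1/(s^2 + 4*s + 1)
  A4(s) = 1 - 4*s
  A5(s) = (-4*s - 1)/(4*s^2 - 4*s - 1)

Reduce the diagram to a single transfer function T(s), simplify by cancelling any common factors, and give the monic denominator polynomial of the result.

First reduce the diagram to T(s).

[1] parallel reduction of A1, A2 gives (3 - 4*s)/(3*s - 1)
[2] combine A3, A4 in parallel gives (-4*s^3 - 15*s^2 + 2)/(s^2 + 4*s + 1)
[3] cascade (A3+A4), A5 gives (16*s^4 + 64*s^3 + 15*s^2 - 8*s - 2)/(4*s^4 + 12*s^3 - 13*s^2 - 8*s - 1)
[4] apply the feedback formula to (A1+A2), ((A3+A4)*A5) gives (-16*s^5 - 36*s^4 + 88*s^3 - 7*s^2 - 20*s - 3)/(76*s^5 + 240*s^4 - 183*s^3 - 88*s^2 + 21*s + 7)
T(s) is the step-4 result (common factors already cancelled). Leading coefficient of the denominator: 76. Divide through by 76 for the monic polynomial.

Answer: s^5 + 60*s^4/19 - 183*s^3/76 - 22*s^2/19 + 21*s/76 + 7/76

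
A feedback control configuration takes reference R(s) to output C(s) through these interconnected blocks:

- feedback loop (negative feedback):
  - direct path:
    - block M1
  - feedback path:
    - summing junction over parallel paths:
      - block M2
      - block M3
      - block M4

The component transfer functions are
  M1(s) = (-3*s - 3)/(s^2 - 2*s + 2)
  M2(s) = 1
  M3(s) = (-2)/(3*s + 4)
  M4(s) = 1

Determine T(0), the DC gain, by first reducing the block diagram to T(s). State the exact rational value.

Step 1. add M2, M3, M4 (parallel) -> (6*s + 6)/(3*s + 4)
Step 2. collapse the loop (M1 forward, (M2+M3+M4) return) -> (-9*s^2 - 21*s - 12)/(3*s^3 - 20*s^2 - 38*s - 10)
DC gain: substitute s = 0 into T(s) from step 2: T(0) = -12/(-10) = 6/5.

Final answer: 6/5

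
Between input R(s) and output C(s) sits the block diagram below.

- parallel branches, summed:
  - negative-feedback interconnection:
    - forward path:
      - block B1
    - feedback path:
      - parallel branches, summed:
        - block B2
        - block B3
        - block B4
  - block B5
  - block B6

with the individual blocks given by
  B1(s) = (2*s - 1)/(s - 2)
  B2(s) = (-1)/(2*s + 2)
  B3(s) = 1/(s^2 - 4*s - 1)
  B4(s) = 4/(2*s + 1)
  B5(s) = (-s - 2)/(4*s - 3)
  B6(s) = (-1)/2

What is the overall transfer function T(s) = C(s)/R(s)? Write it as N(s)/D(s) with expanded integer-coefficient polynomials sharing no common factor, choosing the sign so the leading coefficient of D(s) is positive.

Step 1: reduce the parallel group B2, B3, B4, giving (6*s^3 - 13*s^2 - 28*s - 5)/(4*s^4 - 10*s^3 - 26*s^2 - 14*s - 2)
Step 2: collapse the loop (B1 forward, (B2+B3+B4) return), giving (8*s^5 - 24*s^4 - 42*s^3 - 2*s^2 + 10*s + 2)/(4*s^5 - 6*s^4 - 38*s^3 - 5*s^2 + 44*s + 9)
Step 3: add [B1/(1+B1*(B2+B3+B4))], B5, B6 (parallel), which is the overall transfer function T(s) = C(s)/R(s) in lowest terms

Final answer: (40*s^6 - 208*s^5 + 42*s^4 + 304*s^3 - 167*s^2 - 142*s - 21)/(32*s^6 - 72*s^5 - 268*s^4 + 188*s^3 + 382*s^2 - 192*s - 54)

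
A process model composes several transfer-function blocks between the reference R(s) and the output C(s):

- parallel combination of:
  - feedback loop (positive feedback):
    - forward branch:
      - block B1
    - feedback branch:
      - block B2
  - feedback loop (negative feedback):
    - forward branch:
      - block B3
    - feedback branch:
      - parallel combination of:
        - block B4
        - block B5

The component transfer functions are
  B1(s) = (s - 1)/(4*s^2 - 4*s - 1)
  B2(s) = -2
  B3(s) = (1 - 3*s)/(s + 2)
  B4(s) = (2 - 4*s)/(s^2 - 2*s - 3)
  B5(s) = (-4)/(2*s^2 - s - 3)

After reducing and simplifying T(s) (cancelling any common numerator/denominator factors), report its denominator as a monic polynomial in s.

Step 1. close the feedback loop around B1, B2; result (s - 1)/(4*s^2 - 2*s - 3)
Step 2. sum the parallel branches B4, B5; result (-8*s^2 + 12*s + 6)/(2*s^3 - 7*s^2 + 9)
Step 3. feedback reduction of B3, (B4+B5); result (-6*s^4 + 23*s^3 - 7*s^2 - 27*s + 9)/(2*s^4 + 21*s^3 - 58*s^2 + 3*s + 24)
Step 4. parallel reduction of [B1/(1-B1*B2)], [B3/(1+B3*(B4+B5))]; result (-24*s^6 + 106*s^5 - 37*s^4 - 242*s^3 + 172*s^2 + 84*s - 51)/(8*s^6 + 80*s^5 - 280*s^4 + 65*s^3 + 264*s^2 - 57*s - 72)
The result of step 4 is T(s) in lowest terms. Its denominator has leading coefficient 8; dividing the denominator through by 8 makes it monic.

Answer: s^6 + 10*s^5 - 35*s^4 + 65*s^3/8 + 33*s^2 - 57*s/8 - 9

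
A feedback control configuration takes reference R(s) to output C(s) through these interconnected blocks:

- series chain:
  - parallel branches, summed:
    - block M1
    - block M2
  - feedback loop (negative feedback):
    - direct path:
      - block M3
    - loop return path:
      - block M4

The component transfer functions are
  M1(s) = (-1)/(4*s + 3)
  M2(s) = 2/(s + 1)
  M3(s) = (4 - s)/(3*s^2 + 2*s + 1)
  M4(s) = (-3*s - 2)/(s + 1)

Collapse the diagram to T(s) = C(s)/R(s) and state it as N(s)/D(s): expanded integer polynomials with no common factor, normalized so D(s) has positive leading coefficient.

First reduce the diagram to T(s).

Step 1: sum the parallel branches M1, M2 -> (7*s + 5)/(4*s^2 + 7*s + 3)
Step 2: close the feedback loop around M3, M4 -> (-s^2 + 3*s + 4)/(3*s^3 + 8*s^2 - 7*s - 7)
Step 3: reduce the series chain (M1+M2), [M3/(1+M3*M4)], giving the overall T(s)

Answer: (-7*s^2 + 23*s + 20)/(12*s^4 + 41*s^3 - 4*s^2 - 49*s - 21)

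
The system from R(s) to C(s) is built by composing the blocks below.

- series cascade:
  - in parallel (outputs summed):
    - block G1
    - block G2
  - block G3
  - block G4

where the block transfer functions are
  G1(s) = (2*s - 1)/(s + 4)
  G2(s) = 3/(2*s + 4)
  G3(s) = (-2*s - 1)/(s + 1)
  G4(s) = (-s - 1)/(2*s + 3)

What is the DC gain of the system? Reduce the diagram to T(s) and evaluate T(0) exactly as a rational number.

The answer is 1/6.

Reasoning:
(1) combine G1, G2 in parallel = (4*s^2 + 9*s + 8)/(2*s^2 + 12*s + 16)
(2) series reduction of (G1+G2), G3, G4 = (8*s^3 + 22*s^2 + 25*s + 8)/(4*s^3 + 30*s^2 + 68*s + 48)
Step 2 gives the overall T(s). Then T(0) = 8/48 = 1/6.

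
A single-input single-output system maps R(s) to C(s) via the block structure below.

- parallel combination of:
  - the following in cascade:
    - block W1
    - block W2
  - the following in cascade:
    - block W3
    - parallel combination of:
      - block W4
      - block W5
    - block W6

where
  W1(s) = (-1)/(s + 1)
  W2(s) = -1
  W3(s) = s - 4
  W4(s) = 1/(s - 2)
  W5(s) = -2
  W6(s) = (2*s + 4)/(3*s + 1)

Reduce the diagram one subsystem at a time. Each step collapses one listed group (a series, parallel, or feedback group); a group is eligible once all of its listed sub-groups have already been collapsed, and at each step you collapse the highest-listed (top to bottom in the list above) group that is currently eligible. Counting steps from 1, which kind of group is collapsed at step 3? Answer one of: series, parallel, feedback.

Step 1 - cascade W1, W2
Step 2 - parallel reduction of W4, W5
Step 3 - cascade W3, (W4+W5), W6
Step 4 - combine (W1*W2), (W3*(W4+W5)*W6) in parallel
So the answer for step 3 is series.

Answer: series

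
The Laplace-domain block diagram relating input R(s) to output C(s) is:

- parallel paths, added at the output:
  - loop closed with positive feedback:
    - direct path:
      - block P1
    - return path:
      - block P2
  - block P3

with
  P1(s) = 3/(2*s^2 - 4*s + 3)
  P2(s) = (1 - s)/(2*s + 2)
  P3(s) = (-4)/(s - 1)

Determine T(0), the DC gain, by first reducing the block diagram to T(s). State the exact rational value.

Reducing step by step:

Step 1: feedback reduction of P1, P2; result (6*s + 6)/(4*s^3 - 4*s^2 + s + 3)
Step 2: add [P1/(1-P1*P2)], P3 (parallel); result (-16*s^3 + 22*s^2 - 4*s - 18)/(4*s^4 - 8*s^3 + 5*s^2 + 2*s - 3)
The step-2 result is T(s). Setting s = 0: T(0) = -18/(-3) = 6.

Answer: 6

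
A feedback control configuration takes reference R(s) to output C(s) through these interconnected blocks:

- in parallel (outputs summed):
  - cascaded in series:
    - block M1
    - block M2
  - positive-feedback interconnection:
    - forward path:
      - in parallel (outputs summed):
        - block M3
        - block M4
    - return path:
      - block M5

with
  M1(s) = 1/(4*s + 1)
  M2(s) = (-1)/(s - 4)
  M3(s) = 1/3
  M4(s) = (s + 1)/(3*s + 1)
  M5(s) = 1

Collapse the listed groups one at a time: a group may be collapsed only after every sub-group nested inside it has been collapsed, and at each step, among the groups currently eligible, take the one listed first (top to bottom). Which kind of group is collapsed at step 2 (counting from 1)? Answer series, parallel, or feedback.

The answer is parallel.

Reasoning:
1. multiply M1, M2 (series)
2. add M3, M4 (parallel)
3. collapse the loop ((M3+M4) forward, M5 return)
4. combine (M1*M2), [(M3+M4)/(1-(M3+M4)*M5)] in parallel
The group at step 2 is a parallel group.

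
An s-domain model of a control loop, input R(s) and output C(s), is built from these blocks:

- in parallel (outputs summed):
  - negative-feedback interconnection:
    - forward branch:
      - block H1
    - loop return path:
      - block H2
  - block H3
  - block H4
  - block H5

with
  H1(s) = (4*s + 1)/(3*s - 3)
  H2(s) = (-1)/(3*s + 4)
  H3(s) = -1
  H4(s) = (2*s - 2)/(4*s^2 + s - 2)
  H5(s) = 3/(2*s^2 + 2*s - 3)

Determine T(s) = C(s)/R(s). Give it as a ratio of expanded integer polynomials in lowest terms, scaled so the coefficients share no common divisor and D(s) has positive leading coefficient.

The answer is (24*s^6 + 226*s^5 + 398*s^4 - 258*s^3 - 509*s^2 + 92*s + 102)/(72*s^6 + 82*s^5 - 240*s^4 - 179*s^3 + 243*s^2 + 85*s - 78).

Reasoning:
(1) collapse the loop (H1 forward, H2 return); result (12*s^2 + 19*s + 4)/(9*s^2 - s - 13)
(2) add [H1/(1+H1*H2)], H3, H4, H5 (parallel) - this is the overall T(s), already in the required normalized form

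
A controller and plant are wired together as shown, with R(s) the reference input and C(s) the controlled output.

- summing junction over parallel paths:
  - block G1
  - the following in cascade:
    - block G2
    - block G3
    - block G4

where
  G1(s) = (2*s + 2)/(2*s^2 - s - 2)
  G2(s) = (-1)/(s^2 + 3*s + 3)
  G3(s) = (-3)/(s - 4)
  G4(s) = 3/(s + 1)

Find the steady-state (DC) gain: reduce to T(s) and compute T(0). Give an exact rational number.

Step 1: multiply G2, G3, G4 (series); result 9/(s^4 - 10*s^2 - 21*s - 12)
Step 2: parallel reduction of G1, (G2*G3*G4); result (2*s^5 + 2*s^4 - 20*s^3 - 44*s^2 - 75*s - 42)/(2*s^6 - s^5 - 22*s^4 - 32*s^3 + 17*s^2 + 54*s + 24)
DC gain: substitute s = 0 into T(s) from step 2: T(0) = -42/24 = -7/4.

Therefore the answer is -7/4.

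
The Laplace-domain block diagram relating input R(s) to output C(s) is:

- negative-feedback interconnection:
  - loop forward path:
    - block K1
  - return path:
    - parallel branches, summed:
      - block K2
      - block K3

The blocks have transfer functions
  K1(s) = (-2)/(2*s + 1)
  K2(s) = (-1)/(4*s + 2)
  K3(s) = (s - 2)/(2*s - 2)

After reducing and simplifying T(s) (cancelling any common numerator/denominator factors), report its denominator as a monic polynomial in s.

1. parallel reduction of K2, K3: (2*s^2 - 4*s - 1)/(4*s^2 - 2*s - 2)
2. collapse the loop (K1 forward, (K2+K3) return): (-4*s^2 + 2*s + 2)/(4*s^3 - 2*s^2 + s)
T(s) is the step-2 result (common factors already cancelled). Leading coefficient of the denominator: 4. Divide through by 4 for the monic polynomial.

Therefore the answer is s^3 - s^2/2 + s/4.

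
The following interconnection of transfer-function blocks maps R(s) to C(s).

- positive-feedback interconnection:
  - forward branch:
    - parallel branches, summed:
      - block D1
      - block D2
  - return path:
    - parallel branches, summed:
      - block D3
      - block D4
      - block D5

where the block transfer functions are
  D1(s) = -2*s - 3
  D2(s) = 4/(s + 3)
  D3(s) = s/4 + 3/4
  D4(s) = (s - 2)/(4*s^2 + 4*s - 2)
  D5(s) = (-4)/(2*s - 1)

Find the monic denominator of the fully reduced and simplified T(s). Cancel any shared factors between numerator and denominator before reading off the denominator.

The answer is s^6 + 8*s^5 + 55*s^4/4 - 107*s^3/4 - 553*s^2/8 - 51*s/4 + 127/8.

Reasoning:
Step 1. reduce the parallel group D1, D2; result (-2*s^2 - 9*s - 5)/(s + 3)
Step 2. add D3, D4, D5 (parallel); result (4*s^4 + 14*s^3 - 26*s^2 - 53*s + 23)/(16*s^3 + 8*s^2 - 16*s + 4)
Step 3. feedback reduction of (D1+D2), (D3+D4+D5); result (-32*s^5 - 160*s^4 - 120*s^3 + 96*s^2 + 44*s - 20)/(8*s^6 + 64*s^5 + 110*s^4 - 214*s^3 - 553*s^2 - 102*s + 127)
The result of step 3 is T(s) in lowest terms. Its denominator has leading coefficient 8; dividing the denominator through by 8 makes it monic.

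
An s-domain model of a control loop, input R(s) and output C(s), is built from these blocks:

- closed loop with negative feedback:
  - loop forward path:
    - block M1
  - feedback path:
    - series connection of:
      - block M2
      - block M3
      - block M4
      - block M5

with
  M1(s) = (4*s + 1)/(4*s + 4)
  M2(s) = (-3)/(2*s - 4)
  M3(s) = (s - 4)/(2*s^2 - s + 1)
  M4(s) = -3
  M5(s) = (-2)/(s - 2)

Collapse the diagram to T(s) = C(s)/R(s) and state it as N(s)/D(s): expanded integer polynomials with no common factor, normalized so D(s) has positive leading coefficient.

The answer is (8*s^5 - 34*s^4 + 43*s^3 - 19*s^2 + 8*s + 4)/(8*s^5 - 28*s^4 + 16*s^3 - 16*s^2 + 119*s + 52).

Reasoning:
Step 1: combine M2, M3, M4, M5 in series gives (36 - 9*s)/(2*s^4 - 9*s^3 + 13*s^2 - 8*s + 4)
Step 2: reduce the feedback loop with forward M1 and return (M2*M3*M4*M5); the result is T(s) itself (integer coefficients, no common factor, positive leading denominator coefficient)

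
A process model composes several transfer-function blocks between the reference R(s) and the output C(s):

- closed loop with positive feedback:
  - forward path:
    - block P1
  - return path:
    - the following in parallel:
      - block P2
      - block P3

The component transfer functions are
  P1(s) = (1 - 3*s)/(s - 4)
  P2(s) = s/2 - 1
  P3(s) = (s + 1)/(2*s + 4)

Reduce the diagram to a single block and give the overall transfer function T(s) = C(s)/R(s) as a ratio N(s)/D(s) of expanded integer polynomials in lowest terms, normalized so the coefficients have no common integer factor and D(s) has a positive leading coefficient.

(1) parallel reduction of P2, P3; result (s^2 + s - 3)/(2*s + 4)
(2) apply the feedback formula to P1, (P2+P3): this yields T(s), and no further normalization is needed

Final answer: (-6*s^2 - 10*s + 4)/(3*s^3 + 4*s^2 - 14*s - 13)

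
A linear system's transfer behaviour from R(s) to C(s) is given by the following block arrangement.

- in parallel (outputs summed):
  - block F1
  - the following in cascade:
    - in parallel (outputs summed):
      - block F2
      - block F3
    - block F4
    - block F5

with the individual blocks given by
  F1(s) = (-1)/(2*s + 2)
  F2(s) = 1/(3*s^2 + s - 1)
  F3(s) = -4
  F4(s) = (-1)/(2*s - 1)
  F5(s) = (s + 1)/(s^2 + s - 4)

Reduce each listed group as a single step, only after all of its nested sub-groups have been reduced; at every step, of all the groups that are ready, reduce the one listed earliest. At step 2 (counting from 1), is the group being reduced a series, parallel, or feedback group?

Answer: series

Working:
Step 1 - reduce the parallel group F2, F3
Step 2 - combine (F2+F3), F4, F5 in series
Step 3 - add F1, ((F2+F3)*F4*F5) (parallel)
Step 2 collapses a series group.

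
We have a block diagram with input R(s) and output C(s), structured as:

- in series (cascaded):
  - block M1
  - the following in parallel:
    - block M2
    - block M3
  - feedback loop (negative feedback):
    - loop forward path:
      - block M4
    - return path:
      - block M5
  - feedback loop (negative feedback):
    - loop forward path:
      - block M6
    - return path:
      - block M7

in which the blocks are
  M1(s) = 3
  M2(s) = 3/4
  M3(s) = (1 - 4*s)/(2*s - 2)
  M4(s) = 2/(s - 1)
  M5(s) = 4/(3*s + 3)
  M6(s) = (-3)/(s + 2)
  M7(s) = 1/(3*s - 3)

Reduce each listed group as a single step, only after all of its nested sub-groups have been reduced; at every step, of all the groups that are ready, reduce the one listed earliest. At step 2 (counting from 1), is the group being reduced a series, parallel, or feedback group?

Reducing step by step:

(1) combine M2, M3 in parallel
(2) reduce the feedback loop with forward M4 and return M5
(3) reduce the feedback loop with forward M6 and return M7
(4) multiply M1, (M2+M3), [M4/(1+M4*M5)], [M6/(1+M6*M7)] (series)
Step 2: feedback.

Answer: feedback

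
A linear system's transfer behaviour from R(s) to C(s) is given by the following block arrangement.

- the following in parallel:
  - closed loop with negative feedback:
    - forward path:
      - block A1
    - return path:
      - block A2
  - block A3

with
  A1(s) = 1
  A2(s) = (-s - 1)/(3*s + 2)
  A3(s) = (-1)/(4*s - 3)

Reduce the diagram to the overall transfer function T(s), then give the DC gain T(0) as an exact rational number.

Reducing step by step:

1. feedback reduction of A1, A2: (3*s + 2)/(2*s + 1)
2. parallel reduction of [A1/(1+A1*A2)], A3: (12*s^2 - 3*s - 7)/(8*s^2 - 2*s - 3)
DC gain: substitute s = 0 into T(s) from step 2: T(0) = -7/(-3) = 7/3.

Answer: 7/3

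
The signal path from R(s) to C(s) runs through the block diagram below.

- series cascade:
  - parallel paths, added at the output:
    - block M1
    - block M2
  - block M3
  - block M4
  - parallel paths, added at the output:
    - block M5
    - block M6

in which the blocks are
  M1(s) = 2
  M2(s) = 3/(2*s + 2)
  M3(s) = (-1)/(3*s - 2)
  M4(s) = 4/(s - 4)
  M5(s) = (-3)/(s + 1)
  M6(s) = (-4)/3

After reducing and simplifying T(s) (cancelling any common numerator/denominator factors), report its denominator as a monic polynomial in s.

Answer: s^4 - 8*s^3/3 - 17*s^2/3 + 2*s/3 + 8/3

Working:
(1) add M1, M2 (parallel) gives (4*s + 7)/(2*s + 2)
(2) sum the parallel branches M5, M6 gives (-4*s - 13)/(3*s + 3)
(3) multiply (M1+M2), M3, M4, (M5+M6) (series) gives (32*s^2 + 160*s + 182)/(9*s^4 - 24*s^3 - 51*s^2 + 6*s + 24)
That last expression is T(s), already simplified. Scaling its denominator by 1/9 (the reciprocal of the leading coefficient) yields the monic denominator.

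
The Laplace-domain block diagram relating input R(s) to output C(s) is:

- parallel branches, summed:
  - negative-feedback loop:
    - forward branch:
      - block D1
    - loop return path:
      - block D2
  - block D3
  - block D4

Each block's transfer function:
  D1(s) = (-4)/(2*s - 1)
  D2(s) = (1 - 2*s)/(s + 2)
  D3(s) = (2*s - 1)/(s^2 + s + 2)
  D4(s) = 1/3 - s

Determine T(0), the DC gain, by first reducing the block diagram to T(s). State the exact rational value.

First reduce the diagram to T(s).

(1) apply the feedback formula to D1, D2; result (-4*s - 8)/(2*s^2 + 11*s - 6)
(2) sum the parallel branches [D1/(1+D1*D2)], D3, D4; result (-6*s^5 - 37*s^4 - 14*s^3 - 15*s^2 - 65*s - 42)/(6*s^4 + 39*s^3 + 27*s^2 + 48*s - 36)
That last expression is T(s); at s = 0 only the constant terms survive, so T(0) = -42/(-36) = 7/6.

Answer: 7/6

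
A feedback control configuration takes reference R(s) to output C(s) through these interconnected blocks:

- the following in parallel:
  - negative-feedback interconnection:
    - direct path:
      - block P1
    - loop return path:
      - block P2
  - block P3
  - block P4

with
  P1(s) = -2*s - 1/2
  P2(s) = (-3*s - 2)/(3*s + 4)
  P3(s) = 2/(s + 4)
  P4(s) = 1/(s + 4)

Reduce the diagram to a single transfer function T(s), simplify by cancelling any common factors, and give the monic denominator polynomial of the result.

Reducing step by step:

(1) collapse the loop (P1 forward, P2 return); result (-12*s^2 - 19*s - 4)/(12*s^2 + 17*s + 10)
(2) add [P1/(1+P1*P2)], P3, P4 (parallel); result (-12*s^3 - 31*s^2 - 29*s + 14)/(12*s^3 + 65*s^2 + 78*s + 40)
T(s) is the step-2 result (common factors already cancelled). Leading coefficient of the denominator: 12. Divide through by 12 for the monic polynomial.

Answer: s^3 + 65*s^2/12 + 13*s/2 + 10/3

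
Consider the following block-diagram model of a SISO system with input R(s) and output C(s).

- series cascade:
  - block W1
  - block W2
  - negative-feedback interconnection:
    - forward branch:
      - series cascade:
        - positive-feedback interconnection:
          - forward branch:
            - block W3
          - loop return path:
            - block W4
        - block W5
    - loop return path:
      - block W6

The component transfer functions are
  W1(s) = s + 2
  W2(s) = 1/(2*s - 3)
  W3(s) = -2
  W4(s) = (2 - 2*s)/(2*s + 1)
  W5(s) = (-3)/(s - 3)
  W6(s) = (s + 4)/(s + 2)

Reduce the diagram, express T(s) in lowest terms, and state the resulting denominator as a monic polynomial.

Answer: s^4 - 11*s^3 - 65*s^2/4 + 195*s/4 - 9/2

Working:
(1) collapse the loop (W3 forward, W4 return) = (4*s + 2)/(2*s - 5)
(2) reduce the series chain [W3/(1-W3*W4)], W5 = (-12*s - 6)/(2*s^2 - 11*s + 15)
(3) reduce the feedback loop with forward ([W3/(1-W3*W4)]*W5) and return W6 = (-12*s^2 - 30*s - 12)/(2*s^3 - 19*s^2 - 61*s + 6)
(4) reduce the series chain W1, W2, [([W3/(1-W3*W4)]*W5)/(1+([W3/(1-W3*W4)]*W5)*W6)] = (-12*s^3 - 54*s^2 - 72*s - 24)/(4*s^4 - 44*s^3 - 65*s^2 + 195*s - 18)
T(s) is the step-4 result (common factors already cancelled). Leading coefficient of the denominator: 4. Divide through by 4 for the monic polynomial.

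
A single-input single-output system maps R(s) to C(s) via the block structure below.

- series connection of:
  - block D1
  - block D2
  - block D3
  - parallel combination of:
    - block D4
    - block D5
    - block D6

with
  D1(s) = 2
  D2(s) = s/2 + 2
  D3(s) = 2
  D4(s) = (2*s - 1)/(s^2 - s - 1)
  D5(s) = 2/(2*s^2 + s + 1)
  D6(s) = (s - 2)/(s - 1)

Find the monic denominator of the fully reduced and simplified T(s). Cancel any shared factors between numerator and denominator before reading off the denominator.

(1) add D4, D5, D6 (parallel) -> (2*s^5 - s^4 - 2*s^3 - s^2 + s + 5)/(2*s^5 - 3*s^4 - s^3 + s + 1)
(2) reduce the series chain D1, D2, D3, (D4+D5+D6) -> (4*s^6 + 14*s^5 - 12*s^4 - 18*s^3 - 6*s^2 + 18*s + 40)/(2*s^5 - 3*s^4 - s^3 + s + 1)
That last expression is T(s), already simplified. Scaling its denominator by 1/2 (the reciprocal of the leading coefficient) yields the monic denominator.

Answer: s^5 - 3*s^4/2 - s^3/2 + s/2 + 1/2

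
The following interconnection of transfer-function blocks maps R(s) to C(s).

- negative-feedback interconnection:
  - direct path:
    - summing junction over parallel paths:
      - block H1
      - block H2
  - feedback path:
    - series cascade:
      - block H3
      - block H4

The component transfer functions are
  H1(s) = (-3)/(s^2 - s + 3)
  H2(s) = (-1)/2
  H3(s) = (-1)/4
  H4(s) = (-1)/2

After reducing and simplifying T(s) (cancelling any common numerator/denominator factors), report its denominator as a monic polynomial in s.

First reduce the diagram to T(s).

Step 1 - combine H1, H2 in parallel gives (-s^2 + s - 9)/(2*s^2 - 2*s + 6)
Step 2 - combine H3, H4 in series gives 1/8
Step 3 - collapse the loop ((H1+H2) forward, (H3*H4) return) gives (-8*s^2 + 8*s - 72)/(15*s^2 - 15*s + 39)
T(s) is the step-3 result (common factors already cancelled). Leading coefficient of the denominator: 15. Divide through by 15 for the monic polynomial.

Answer: s^2 - s + 13/5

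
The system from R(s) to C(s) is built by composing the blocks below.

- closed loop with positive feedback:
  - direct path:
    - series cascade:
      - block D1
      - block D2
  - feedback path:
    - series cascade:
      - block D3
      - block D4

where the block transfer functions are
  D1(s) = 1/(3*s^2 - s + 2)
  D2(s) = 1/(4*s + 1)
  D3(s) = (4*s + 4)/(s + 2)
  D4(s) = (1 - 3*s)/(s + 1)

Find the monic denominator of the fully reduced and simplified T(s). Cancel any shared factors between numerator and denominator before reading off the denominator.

Step 1. reduce the series chain D1, D2: 1/(12*s^3 - s^2 + 7*s + 2)
Step 2. combine D3, D4 in series: (4 - 12*s)/(s + 2)
Step 3. apply the feedback formula to (D1*D2), (D3*D4): (s + 2)/(12*s^4 + 23*s^3 + 5*s^2 + 28*s)
No further cancellation is possible in the step-3 result, so that is T(s). Its denominator becomes monic after dividing by the leading coefficient 12.

Therefore the answer is s^4 + 23*s^3/12 + 5*s^2/12 + 7*s/3.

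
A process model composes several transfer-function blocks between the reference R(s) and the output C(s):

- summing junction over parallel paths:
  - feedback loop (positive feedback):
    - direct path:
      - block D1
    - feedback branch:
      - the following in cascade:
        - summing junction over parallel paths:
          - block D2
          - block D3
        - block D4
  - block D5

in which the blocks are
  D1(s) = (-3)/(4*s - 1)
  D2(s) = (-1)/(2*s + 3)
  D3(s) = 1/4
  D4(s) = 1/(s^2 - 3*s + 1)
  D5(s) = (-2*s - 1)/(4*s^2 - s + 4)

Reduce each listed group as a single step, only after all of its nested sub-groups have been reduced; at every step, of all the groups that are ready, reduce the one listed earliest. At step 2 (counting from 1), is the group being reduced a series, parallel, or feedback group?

Step 1 - add D2, D3 (parallel)
Step 2 - multiply (D2+D3), D4 (series)
Step 3 - apply the feedback formula to D1, ((D2+D3)*D4)
Step 4 - parallel reduction of [D1/(1-D1*((D2+D3)*D4))], D5
Step 2 collapses a series group.

Therefore the answer is series.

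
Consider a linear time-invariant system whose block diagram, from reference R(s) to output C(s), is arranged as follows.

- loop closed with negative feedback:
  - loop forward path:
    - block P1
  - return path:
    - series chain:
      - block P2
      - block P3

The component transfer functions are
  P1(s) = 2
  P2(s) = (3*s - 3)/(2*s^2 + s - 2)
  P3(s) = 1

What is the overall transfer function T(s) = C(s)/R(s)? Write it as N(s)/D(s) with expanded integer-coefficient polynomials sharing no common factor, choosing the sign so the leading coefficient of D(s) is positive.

[1] multiply P2, P3 (series) = (3*s - 3)/(2*s^2 + s - 2)
[2] apply the feedback formula to P1, (P2*P3) - this is the overall T(s), already in the required normalized form

Answer: (4*s^2 + 2*s - 4)/(2*s^2 + 7*s - 8)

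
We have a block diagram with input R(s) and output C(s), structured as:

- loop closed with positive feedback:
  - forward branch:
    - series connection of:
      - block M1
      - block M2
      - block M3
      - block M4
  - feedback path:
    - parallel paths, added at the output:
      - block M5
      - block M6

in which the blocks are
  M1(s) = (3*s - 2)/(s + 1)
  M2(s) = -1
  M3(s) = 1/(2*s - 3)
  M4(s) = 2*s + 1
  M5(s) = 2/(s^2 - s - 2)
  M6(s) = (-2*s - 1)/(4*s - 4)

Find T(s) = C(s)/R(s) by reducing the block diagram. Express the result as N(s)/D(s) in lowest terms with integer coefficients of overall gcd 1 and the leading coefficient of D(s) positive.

1. multiply M1, M2, M3, M4 (series), giving (-6*s^2 + s + 2)/(2*s^2 - s - 3)
2. combine M5, M6 in parallel, giving (-2*s^3 + s^2 + 13*s - 6)/(4*s^3 - 8*s^2 - 4*s + 8)
3. close the feedback loop around (M1*M2*M3*M4), (M5+M6): this yields T(s), and no further normalization is needed

Answer: (24*s^5 - 52*s^4 - 24*s^3 + 68*s^2 - 16)/(4*s^5 + 12*s^4 - 69*s^3 + 7*s^2 + 16*s + 12)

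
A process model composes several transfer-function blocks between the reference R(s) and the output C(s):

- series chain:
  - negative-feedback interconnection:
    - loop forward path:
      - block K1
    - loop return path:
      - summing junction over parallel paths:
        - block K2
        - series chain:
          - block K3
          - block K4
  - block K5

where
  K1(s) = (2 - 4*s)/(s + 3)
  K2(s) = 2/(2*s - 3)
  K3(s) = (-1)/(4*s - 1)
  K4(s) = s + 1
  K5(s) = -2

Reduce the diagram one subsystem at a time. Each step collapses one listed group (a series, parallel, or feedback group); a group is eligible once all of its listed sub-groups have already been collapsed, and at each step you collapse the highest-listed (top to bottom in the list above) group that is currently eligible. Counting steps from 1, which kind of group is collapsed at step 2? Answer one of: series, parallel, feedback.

Answer: parallel

Working:
Step 1. combine K3, K4 in series
Step 2. parallel reduction of K2, (K3*K4)
Step 3. close the feedback loop around K1, (K2+(K3*K4))
Step 4. cascade [K1/(1+K1*(K2+(K3*K4)))], K5
Step 2: parallel.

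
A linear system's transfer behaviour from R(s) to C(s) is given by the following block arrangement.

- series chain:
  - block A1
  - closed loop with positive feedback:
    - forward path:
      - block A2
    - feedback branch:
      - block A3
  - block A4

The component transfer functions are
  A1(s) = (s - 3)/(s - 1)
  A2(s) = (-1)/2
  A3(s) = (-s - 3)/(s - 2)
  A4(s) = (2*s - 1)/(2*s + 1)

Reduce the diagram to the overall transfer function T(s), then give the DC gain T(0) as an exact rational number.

Step 1. apply the feedback formula to A2, A3 = (2 - s)/(s - 7)
Step 2. reduce the series chain A1, [A2/(1-A2*A3)], A4 = (-2*s^3 + 11*s^2 - 17*s + 6)/(2*s^3 - 15*s^2 + 6*s + 7)
The step-2 result is T(s). Setting s = 0: T(0) = 6/7.

Therefore the answer is 6/7.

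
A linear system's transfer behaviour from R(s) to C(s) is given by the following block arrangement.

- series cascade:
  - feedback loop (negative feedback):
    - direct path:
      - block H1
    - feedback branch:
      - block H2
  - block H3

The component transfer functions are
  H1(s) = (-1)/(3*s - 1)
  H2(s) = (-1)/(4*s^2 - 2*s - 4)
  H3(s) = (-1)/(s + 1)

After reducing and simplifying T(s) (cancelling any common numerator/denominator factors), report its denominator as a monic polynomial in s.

The answer is s^4 + s^3/6 - 5*s^2/3 - 5*s/12 + 5/12.

Reasoning:
[1] close the feedback loop around H1, H2, giving (-4*s^2 + 2*s + 4)/(12*s^3 - 10*s^2 - 10*s + 5)
[2] multiply [H1/(1+H1*H2)], H3 (series), giving (4*s^2 - 2*s - 4)/(12*s^4 + 2*s^3 - 20*s^2 - 5*s + 5)
T(s) is the step-2 result (common factors already cancelled). Leading coefficient of the denominator: 12. Divide through by 12 for the monic polynomial.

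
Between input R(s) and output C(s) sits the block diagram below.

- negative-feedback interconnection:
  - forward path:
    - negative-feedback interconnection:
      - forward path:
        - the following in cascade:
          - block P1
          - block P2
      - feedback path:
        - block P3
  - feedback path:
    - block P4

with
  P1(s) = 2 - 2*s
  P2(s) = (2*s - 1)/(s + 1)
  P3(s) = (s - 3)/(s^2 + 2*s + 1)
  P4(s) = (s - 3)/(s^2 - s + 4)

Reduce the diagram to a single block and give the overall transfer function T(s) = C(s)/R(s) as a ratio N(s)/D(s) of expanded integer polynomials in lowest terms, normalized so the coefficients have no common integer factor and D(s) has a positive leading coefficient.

Step 1 - series reduction of P1, P2; result (-4*s^2 + 6*s - 2)/(s + 1)
Step 2 - feedback reduction of (P1*P2), P3; result (4*s^4 + 2*s^3 - 6*s^2 - 2*s + 2)/(3*s^3 - 21*s^2 + 17*s - 7)
Step 3 - apply the feedback formula to [(P1*P2)/(1+(P1*P2)*P3)], P4; the result is T(s) itself (integer coefficients, no common factor, positive leading denominator coefficient)

Hence the answer: (4*s^6 - 2*s^5 + 8*s^4 + 12*s^3 - 20*s^2 - 10*s + 8)/(7*s^5 - 34*s^4 + 38*s^3 - 92*s^2 + 83*s - 34)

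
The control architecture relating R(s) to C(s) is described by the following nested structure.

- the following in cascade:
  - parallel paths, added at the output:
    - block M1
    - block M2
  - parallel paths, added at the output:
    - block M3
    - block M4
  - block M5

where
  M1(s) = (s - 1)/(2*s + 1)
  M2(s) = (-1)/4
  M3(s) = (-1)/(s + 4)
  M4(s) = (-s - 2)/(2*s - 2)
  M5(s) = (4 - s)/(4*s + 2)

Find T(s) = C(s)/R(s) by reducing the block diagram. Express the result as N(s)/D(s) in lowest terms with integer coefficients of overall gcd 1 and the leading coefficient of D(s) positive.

(1) add M1, M2 (parallel) -> (2*s - 5)/(8*s + 4)
(2) sum the parallel branches M3, M4 -> (-s^2 - 8*s - 6)/(2*s^2 + 6*s - 8)
(3) multiply (M1+M2), (M3+M4), M5 (series): this yields T(s), and no further normalization is needed

Therefore the answer is (2*s^4 + 3*s^3 - 72*s^2 + 82*s + 120)/(64*s^4 + 256*s^3 - 48*s^2 - 208*s - 64).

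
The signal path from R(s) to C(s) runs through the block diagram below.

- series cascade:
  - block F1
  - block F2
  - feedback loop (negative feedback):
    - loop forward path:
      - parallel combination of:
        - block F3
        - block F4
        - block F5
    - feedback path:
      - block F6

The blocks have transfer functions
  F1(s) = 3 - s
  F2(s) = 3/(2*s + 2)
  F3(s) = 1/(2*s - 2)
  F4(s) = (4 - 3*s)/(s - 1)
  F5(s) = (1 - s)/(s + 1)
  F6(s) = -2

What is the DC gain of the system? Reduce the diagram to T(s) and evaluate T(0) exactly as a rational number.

The answer is -63/32.

Reasoning:
(1) reduce the parallel group F3, F4, F5: (-8*s^2 + 7*s + 7)/(2*s^2 - 2)
(2) feedback reduction of (F3+F4+F5), F6: (-8*s^2 + 7*s + 7)/(18*s^2 - 14*s - 16)
(3) combine F1, F2, [(F3+F4+F5)/(1+(F3+F4+F5)*F6)] in series: (24*s^3 - 93*s^2 + 42*s + 63)/(36*s^3 + 8*s^2 - 60*s - 32)
DC gain: substitute s = 0 into T(s) from step 3: T(0) = 63/(-32) = -63/32.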